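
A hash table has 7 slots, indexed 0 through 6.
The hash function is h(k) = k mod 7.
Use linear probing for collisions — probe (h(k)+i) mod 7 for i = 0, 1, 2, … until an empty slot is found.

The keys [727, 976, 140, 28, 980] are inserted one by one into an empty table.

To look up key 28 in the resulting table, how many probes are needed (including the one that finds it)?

2

Insert 727: h=6, slot 6 empty => index 6.
Insert 976: h=3, slot 3 empty => index 3.
Insert 140: h=0, slot 0 empty => index 0.
Insert 28: h=0, slot 0 occupied => index 1.
Insert 980: h=0, slots 0,1 occupied => index 2.
Table: [140, 28, 980, 976, _, _, 727]
Lookup 28: h=0, probe 0,1 → found at 1.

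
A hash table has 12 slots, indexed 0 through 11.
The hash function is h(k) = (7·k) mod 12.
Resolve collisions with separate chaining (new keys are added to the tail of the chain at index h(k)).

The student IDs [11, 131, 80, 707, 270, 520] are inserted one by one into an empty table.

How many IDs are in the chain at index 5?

3

11 -> bucket 5
131 -> bucket 5 (collision)
80 -> bucket 8
707 -> bucket 5 (collision)
270 -> bucket 6
520 -> bucket 4
Final buckets:
0: ∅
1: ∅
2: ∅
3: ∅
4: 520
5: 11 -> 131 -> 707
6: 270
7: ∅
8: 80
9: ∅
10: ∅
11: ∅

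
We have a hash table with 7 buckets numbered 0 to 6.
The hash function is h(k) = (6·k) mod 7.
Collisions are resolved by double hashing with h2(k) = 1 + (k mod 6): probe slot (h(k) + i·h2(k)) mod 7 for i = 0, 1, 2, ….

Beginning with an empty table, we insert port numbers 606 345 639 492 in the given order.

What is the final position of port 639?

606 hashes to 3; slot 3 is free -> place at 3.
345 hashes to 5; slot 5 is free -> place at 5.
639 hashes to 5, h2=4; 5 taken -> place at 2.
492 hashes to 5, h2=1; 5 taken -> place at 6.
Table: [., ., 639, 606, ., 345, 492]

2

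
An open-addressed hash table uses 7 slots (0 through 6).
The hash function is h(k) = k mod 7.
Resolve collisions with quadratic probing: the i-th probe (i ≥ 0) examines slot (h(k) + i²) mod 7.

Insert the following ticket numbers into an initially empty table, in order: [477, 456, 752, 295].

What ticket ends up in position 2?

456

477 hashes to 1; slot 1 is free -> place at 1.
456 hashes to 1; 1 taken -> place at 2.
752 hashes to 3; slot 3 is free -> place at 3.
295 hashes to 1; 1,2 taken -> place at 5.
Table: [., 477, 456, 752, ., 295, .]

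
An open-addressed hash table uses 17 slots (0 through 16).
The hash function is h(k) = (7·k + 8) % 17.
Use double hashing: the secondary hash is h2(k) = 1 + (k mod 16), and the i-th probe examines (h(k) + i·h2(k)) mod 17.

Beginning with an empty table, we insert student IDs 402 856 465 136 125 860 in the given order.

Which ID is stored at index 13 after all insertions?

402: h=0 => slot 0
856: h=16 => slot 16
465: h=16, h2=2, probe 16,1 => slot 1
136: h=8 => slot 8
125: h=16, h2=14, probe 16,13 => slot 13
860: h=10 => slot 10
Table: [402, 465, —, —, —, —, —, —, 136, —, 860, —, —, 125, —, —, 856]

125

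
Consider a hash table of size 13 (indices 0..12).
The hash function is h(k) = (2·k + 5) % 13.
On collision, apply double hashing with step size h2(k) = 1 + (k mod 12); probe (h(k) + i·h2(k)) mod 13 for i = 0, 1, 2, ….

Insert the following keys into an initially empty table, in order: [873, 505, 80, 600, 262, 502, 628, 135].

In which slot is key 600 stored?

873: h=9 → slot 9
505: h=1 → slot 1
80: h=9, h2=9, probe 9,5 → slot 5
600: h=9, h2=1, probe 9,10 → slot 10
262: h=9, h2=11, probe 9,7 → slot 7
502: h=8 → slot 8
628: h=0 → slot 0
135: h=2 → slot 2
Table: [628, 505, 135, _, _, 80, _, 262, 502, 873, 600, _, _]

10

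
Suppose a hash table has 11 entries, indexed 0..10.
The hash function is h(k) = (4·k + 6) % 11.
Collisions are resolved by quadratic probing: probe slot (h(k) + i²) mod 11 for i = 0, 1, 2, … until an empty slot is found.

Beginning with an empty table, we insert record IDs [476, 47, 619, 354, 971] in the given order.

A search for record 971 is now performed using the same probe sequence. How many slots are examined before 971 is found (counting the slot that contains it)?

4

476 hashes to 7; slot 7 is free => place at 7.
47 hashes to 7; 7 taken => place at 8.
619 hashes to 7; 7,8 taken => place at 0.
354 hashes to 3; slot 3 is free => place at 3.
971 hashes to 7; 7,8,0 taken => place at 5.
Table: [619, ., ., 354, ., 971, ., 476, 47, ., .]
Lookup 971: h=7, probe 7,8,0,5 → found at 5.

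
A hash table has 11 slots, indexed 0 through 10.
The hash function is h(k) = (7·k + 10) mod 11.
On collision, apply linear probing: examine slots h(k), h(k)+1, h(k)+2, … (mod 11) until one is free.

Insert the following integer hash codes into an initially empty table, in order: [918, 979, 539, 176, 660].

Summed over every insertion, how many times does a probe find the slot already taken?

8

918 hashes to 1; slot 1 is free => place at 1.
979 hashes to 10; slot 10 is free => place at 10.
539 hashes to 10; 10 taken => place at 0.
176 hashes to 10; 10,0,1 taken => place at 2.
660 hashes to 10; 10,0,1,2 taken => place at 3.
Table: [539, 918, 176, 660, ∅, ∅, ∅, ∅, ∅, ∅, 979]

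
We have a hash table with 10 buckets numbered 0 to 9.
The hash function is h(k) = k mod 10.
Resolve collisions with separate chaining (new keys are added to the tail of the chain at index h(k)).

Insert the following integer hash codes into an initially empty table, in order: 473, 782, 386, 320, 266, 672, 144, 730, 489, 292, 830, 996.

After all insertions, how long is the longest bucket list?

3

Insert 473: h=3, bucket 3 empty -> new chain.
Insert 782: h=2, bucket 2 empty -> new chain.
Insert 386: h=6, bucket 6 empty -> new chain.
Insert 320: h=0, bucket 0 empty -> new chain.
Insert 266: h=6, bucket 6 nonempty -> append to chain.
Insert 672: h=2, bucket 2 nonempty -> append to chain.
Insert 144: h=4, bucket 4 empty -> new chain.
Insert 730: h=0, bucket 0 nonempty -> append to chain.
Insert 489: h=9, bucket 9 empty -> new chain.
Insert 292: h=2, bucket 2 nonempty -> append to chain.
Insert 830: h=0, bucket 0 nonempty -> append to chain.
Insert 996: h=6, bucket 6 nonempty -> append to chain.
Final buckets:
0: 320 -> 730 -> 830
1: -
2: 782 -> 672 -> 292
3: 473
4: 144
5: -
6: 386 -> 266 -> 996
7: -
8: -
9: 489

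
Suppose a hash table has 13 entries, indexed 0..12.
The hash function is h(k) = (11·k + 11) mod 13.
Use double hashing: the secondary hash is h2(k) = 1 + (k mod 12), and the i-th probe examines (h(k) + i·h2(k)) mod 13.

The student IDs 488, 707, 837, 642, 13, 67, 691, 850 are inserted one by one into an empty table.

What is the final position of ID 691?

2

488: h=10 -> slot 10
707: h=1 -> slot 1
837: h=1, h2=10, probe 1,11 -> slot 11
642: h=1, h2=7, probe 1,8 -> slot 8
13: h=11, h2=2, probe 11,0 -> slot 0
67: h=7 -> slot 7
691: h=7, h2=8, probe 7,2 -> slot 2
850: h=1, h2=11, probe 1,12 -> slot 12
Table: [13, 707, 691, ., ., ., ., 67, 642, ., 488, 837, 850]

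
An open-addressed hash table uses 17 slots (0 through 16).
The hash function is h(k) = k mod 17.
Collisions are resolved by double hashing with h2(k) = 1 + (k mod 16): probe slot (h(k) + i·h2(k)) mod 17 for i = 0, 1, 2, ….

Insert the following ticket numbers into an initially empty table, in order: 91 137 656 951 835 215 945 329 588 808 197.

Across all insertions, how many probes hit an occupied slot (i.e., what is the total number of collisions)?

91 hashes to 6; slot 6 is free → place at 6.
137 hashes to 1; slot 1 is free → place at 1.
656 hashes to 10; slot 10 is free → place at 10.
951 hashes to 16; slot 16 is free → place at 16.
835 hashes to 2; slot 2 is free → place at 2.
215 hashes to 11; slot 11 is free → place at 11.
945 hashes to 10, h2=2; 10 taken → place at 12.
329 hashes to 6, h2=10; 6,16 taken → place at 9.
588 hashes to 10, h2=13; 10,6,2 taken → place at 15.
808 hashes to 9, h2=9; 9,1,10,2,11 taken → place at 3.
197 hashes to 10, h2=6; 10,16 taken → place at 5.
Table: [∅, 137, 835, 808, ∅, 197, 91, ∅, ∅, 329, 656, 215, 945, ∅, ∅, 588, 951]

13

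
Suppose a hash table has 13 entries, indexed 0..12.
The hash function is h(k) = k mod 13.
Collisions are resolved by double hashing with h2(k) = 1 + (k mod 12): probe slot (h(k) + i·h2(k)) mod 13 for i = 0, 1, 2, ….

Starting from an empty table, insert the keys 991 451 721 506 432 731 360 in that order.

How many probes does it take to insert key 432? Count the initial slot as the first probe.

991: h=3 → slot 3
451: h=9 → slot 9
721: h=6 → slot 6
506: h=12 → slot 12
432: h=3, h2=1, probe 3,4 → slot 4
731: h=3, h2=12, probe 3,2 → slot 2
360: h=9, h2=1, probe 9,10 → slot 10
Table: [_, _, 731, 991, 432, _, 721, _, _, 451, 360, _, 506]

2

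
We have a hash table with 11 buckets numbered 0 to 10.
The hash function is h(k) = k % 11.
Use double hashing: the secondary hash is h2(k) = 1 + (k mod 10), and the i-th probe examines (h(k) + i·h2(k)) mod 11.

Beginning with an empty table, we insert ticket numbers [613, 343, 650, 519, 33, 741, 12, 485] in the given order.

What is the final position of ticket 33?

4

613: h=8 -> slot 8
343: h=2 -> slot 2
650: h=1 -> slot 1
519: h=2, h2=10, probe 2,1,0 -> slot 0
33: h=0, h2=4, probe 0,4 -> slot 4
741: h=4, h2=2, probe 4,6 -> slot 6
12: h=1, h2=3, probe 1,4,7 -> slot 7
485: h=1, h2=6, probe 1,7,2,8,3 -> slot 3
Table: [519, 650, 343, 485, 33, -, 741, 12, 613, -, -]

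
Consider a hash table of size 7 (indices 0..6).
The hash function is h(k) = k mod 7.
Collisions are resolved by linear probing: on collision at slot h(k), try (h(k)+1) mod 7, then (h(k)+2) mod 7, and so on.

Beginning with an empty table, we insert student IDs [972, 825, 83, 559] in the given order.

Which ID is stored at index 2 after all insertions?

559

972: h=6 => slot 6
825: h=6, probe 6,0 => slot 0
83: h=6, probe 6,0,1 => slot 1
559: h=6, probe 6,0,1,2 => slot 2
Table: [825, 83, 559, ∅, ∅, ∅, 972]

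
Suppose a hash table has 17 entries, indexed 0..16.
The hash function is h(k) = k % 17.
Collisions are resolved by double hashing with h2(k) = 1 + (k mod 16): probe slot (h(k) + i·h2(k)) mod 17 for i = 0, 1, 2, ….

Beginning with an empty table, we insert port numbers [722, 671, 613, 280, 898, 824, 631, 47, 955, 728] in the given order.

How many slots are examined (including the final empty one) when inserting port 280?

2

722 hashes to 8; slot 8 is free -> place at 8.
671 hashes to 8, h2=16; 8 taken -> place at 7.
613 hashes to 1; slot 1 is free -> place at 1.
280 hashes to 8, h2=9; 8 taken -> place at 0.
898 hashes to 14; slot 14 is free -> place at 14.
824 hashes to 8, h2=9; 8,0 taken -> place at 9.
631 hashes to 2; slot 2 is free -> place at 2.
47 hashes to 13; slot 13 is free -> place at 13.
955 hashes to 3; slot 3 is free -> place at 3.
728 hashes to 14, h2=9; 14 taken -> place at 6.
Table: [280, 613, 631, 955, _, _, 728, 671, 722, 824, _, _, _, 47, 898, _, _]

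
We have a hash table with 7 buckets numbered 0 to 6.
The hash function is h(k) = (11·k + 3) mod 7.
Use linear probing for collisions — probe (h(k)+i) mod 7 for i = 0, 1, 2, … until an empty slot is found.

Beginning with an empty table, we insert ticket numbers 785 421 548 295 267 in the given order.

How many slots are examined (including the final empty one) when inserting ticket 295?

Insert 785: h=0, slot 0 empty → index 0.
Insert 421: h=0, slot 0 occupied → index 1.
Insert 548: h=4, slot 4 empty → index 4.
Insert 295: h=0, slots 0,1 occupied → index 2.
Insert 267: h=0, slots 0,1,2 occupied → index 3.
Table: [785, 421, 295, 267, 548, ∅, ∅]

3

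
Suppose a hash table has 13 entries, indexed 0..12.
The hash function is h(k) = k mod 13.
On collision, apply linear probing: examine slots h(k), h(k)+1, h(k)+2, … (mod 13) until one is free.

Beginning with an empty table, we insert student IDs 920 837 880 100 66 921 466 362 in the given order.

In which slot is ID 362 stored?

2

Insert 920: h=10, slot 10 empty => index 10.
Insert 837: h=5, slot 5 empty => index 5.
Insert 880: h=9, slot 9 empty => index 9.
Insert 100: h=9, slots 9,10 occupied => index 11.
Insert 66: h=1, slot 1 empty => index 1.
Insert 921: h=11, slot 11 occupied => index 12.
Insert 466: h=11, slots 11,12 occupied => index 0.
Insert 362: h=11, slots 11,12,0,1 occupied => index 2.
Table: [466, 66, 362, ∅, ∅, 837, ∅, ∅, ∅, 880, 920, 100, 921]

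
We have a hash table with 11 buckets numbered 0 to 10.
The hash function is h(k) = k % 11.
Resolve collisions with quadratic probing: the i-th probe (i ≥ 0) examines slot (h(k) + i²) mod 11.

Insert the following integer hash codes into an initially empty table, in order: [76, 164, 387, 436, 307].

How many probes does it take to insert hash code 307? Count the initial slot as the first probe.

3

76 hashes to 10; slot 10 is free => place at 10.
164 hashes to 10; 10 taken => place at 0.
387 hashes to 2; slot 2 is free => place at 2.
436 hashes to 7; slot 7 is free => place at 7.
307 hashes to 10; 10,0 taken => place at 3.
Table: [164, -, 387, 307, -, -, -, 436, -, -, 76]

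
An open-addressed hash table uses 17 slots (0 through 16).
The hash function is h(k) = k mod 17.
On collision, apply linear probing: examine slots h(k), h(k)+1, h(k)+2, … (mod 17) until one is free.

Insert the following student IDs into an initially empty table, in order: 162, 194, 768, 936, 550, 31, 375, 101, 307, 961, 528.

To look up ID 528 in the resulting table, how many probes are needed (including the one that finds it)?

Insert 162: h=9, slot 9 empty -> index 9.
Insert 194: h=7, slot 7 empty -> index 7.
Insert 768: h=3, slot 3 empty -> index 3.
Insert 936: h=1, slot 1 empty -> index 1.
Insert 550: h=6, slot 6 empty -> index 6.
Insert 31: h=14, slot 14 empty -> index 14.
Insert 375: h=1, slot 1 occupied -> index 2.
Insert 101: h=16, slot 16 empty -> index 16.
Insert 307: h=1, slots 1,2,3 occupied -> index 4.
Insert 961: h=9, slot 9 occupied -> index 10.
Insert 528: h=1, slots 1,2,3,4 occupied -> index 5.
Table: [∅, 936, 375, 768, 307, 528, 550, 194, ∅, 162, 961, ∅, ∅, ∅, 31, ∅, 101]
Lookup 528: h=1, probe 1,2,3,4,5 → found at 5.

5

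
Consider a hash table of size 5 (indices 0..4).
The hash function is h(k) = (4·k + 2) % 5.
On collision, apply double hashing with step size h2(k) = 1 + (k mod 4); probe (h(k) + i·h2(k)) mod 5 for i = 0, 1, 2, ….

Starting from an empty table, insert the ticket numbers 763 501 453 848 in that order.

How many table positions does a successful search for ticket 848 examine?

2

763: h=4 → slot 4
501: h=1 → slot 1
453: h=4, h2=2, probe 4,1,3 → slot 3
848: h=4, h2=1, probe 4,0 → slot 0
Table: [848, 501, —, 453, 763]
Lookup 848: h=4, h2=1, probe 4,0 → found at 0.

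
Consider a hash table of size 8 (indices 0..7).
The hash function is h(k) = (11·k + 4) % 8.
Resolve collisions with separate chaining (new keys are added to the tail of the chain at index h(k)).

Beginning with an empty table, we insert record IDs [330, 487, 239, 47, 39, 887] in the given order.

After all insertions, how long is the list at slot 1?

5

330 → bucket 2
487 → bucket 1
239 → bucket 1 (collision)
47 → bucket 1 (collision)
39 → bucket 1 (collision)
887 → bucket 1 (collision)
Final buckets:
0: -
1: 487 -> 239 -> 47 -> 39 -> 887
2: 330
3: -
4: -
5: -
6: -
7: -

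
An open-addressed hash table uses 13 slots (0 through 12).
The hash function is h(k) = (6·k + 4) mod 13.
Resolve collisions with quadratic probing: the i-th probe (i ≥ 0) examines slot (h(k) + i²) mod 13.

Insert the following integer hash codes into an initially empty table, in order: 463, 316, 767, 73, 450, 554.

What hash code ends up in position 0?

463

463 hashes to 0; slot 0 is free => place at 0.
316 hashes to 2; slot 2 is free => place at 2.
767 hashes to 4; slot 4 is free => place at 4.
73 hashes to 0; 0 taken => place at 1.
450 hashes to 0; 0,1,4 taken => place at 9.
554 hashes to 0; 0,1,4,9 taken => place at 3.
Table: [463, 73, 316, 554, 767, ∅, ∅, ∅, ∅, 450, ∅, ∅, ∅]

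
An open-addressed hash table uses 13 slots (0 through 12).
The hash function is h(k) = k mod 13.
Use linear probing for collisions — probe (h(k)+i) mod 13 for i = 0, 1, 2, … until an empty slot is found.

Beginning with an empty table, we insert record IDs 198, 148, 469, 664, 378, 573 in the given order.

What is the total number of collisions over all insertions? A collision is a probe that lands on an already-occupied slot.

Insert 198: h=3, slot 3 empty => index 3.
Insert 148: h=5, slot 5 empty => index 5.
Insert 469: h=1, slot 1 empty => index 1.
Insert 664: h=1, slot 1 occupied => index 2.
Insert 378: h=1, slots 1,2,3 occupied => index 4.
Insert 573: h=1, slots 1,2,3,4,5 occupied => index 6.
Table: [., 469, 664, 198, 378, 148, 573, ., ., ., ., ., .]

9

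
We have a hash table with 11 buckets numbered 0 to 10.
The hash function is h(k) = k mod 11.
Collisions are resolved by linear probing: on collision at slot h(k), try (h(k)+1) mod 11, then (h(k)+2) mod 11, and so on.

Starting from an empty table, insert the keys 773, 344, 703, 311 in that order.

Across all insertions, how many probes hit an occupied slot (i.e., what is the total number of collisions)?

3

773 hashes to 3; slot 3 is free -> place at 3.
344 hashes to 3; 3 taken -> place at 4.
703 hashes to 10; slot 10 is free -> place at 10.
311 hashes to 3; 3,4 taken -> place at 5.
Table: [∅, ∅, ∅, 773, 344, 311, ∅, ∅, ∅, ∅, 703]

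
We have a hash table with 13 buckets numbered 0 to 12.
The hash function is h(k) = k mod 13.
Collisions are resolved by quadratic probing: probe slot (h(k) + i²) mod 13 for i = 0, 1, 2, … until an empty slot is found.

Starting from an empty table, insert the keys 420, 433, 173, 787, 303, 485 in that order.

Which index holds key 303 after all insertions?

420 hashes to 4; slot 4 is free -> place at 4.
433 hashes to 4; 4 taken -> place at 5.
173 hashes to 4; 4,5 taken -> place at 8.
787 hashes to 7; slot 7 is free -> place at 7.
303 hashes to 4; 4,5,8 taken -> place at 0.
485 hashes to 4; 4,5,8,0,7 taken -> place at 3.
Table: [303, —, —, 485, 420, 433, —, 787, 173, —, —, —, —]

0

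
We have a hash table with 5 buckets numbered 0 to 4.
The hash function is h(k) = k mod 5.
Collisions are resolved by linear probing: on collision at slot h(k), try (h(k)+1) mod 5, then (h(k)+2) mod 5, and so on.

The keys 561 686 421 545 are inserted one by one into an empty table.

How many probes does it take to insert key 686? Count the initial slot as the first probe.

561 hashes to 1; slot 1 is free => place at 1.
686 hashes to 1; 1 taken => place at 2.
421 hashes to 1; 1,2 taken => place at 3.
545 hashes to 0; slot 0 is free => place at 0.
Table: [545, 561, 686, 421, ∅]

2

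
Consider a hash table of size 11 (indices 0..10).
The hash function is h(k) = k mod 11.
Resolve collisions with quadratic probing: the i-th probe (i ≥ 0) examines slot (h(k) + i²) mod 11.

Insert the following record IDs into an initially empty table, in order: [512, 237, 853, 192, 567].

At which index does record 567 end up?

4

Insert 512: h=6, slot 6 empty -> index 6.
Insert 237: h=6, slot 6 occupied -> index 7.
Insert 853: h=6, slots 6,7 occupied -> index 10.
Insert 192: h=5, slot 5 empty -> index 5.
Insert 567: h=6, slots 6,7,10 occupied -> index 4.
Table: [—, —, —, —, 567, 192, 512, 237, —, —, 853]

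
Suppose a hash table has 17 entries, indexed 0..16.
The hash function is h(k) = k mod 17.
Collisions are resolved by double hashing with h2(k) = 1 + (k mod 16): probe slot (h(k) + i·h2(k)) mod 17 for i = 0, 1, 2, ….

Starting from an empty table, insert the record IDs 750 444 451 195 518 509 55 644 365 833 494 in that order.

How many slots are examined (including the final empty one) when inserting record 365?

750: h=2 -> slot 2
444: h=2, h2=13, probe 2,15 -> slot 15
451: h=9 -> slot 9
195: h=8 -> slot 8
518: h=8, h2=7, probe 8,15,5 -> slot 5
509: h=16 -> slot 16
55: h=4 -> slot 4
644: h=15, h2=5, probe 15,3 -> slot 3
365: h=8, h2=14, probe 8,5,2,16,13 -> slot 13
833: h=0 -> slot 0
494: h=1 -> slot 1
Table: [833, 494, 750, 644, 55, 518, —, —, 195, 451, —, —, —, 365, —, 444, 509]

5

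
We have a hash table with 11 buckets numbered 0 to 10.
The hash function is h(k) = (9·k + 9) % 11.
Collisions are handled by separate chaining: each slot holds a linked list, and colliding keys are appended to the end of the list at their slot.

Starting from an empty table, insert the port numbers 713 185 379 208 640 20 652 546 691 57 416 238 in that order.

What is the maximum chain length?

5

713 -> bucket 2
185 -> bucket 2 (collision)
379 -> bucket 10
208 -> bucket 0
640 -> bucket 5
20 -> bucket 2 (collision)
652 -> bucket 3
546 -> bucket 6
691 -> bucket 2 (collision)
57 -> bucket 5 (collision)
416 -> bucket 2 (collision)
238 -> bucket 6 (collision)
Final buckets:
0: 208
1: _
2: 713 -> 185 -> 20 -> 691 -> 416
3: 652
4: _
5: 640 -> 57
6: 546 -> 238
7: _
8: _
9: _
10: 379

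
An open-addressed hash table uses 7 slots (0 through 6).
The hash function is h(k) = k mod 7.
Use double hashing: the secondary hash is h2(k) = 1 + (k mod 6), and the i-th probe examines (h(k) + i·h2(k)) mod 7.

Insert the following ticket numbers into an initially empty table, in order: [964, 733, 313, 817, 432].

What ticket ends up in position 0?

733

964: h=5 => slot 5
733: h=5, h2=2, probe 5,0 => slot 0
313: h=5, h2=2, probe 5,0,2 => slot 2
817: h=5, h2=2, probe 5,0,2,4 => slot 4
432: h=5, h2=1, probe 5,6 => slot 6
Table: [733, -, 313, -, 817, 964, 432]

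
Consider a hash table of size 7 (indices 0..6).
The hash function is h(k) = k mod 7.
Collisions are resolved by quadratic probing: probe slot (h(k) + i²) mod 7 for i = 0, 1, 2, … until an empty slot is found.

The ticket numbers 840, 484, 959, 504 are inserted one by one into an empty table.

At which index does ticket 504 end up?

840 hashes to 0; slot 0 is free -> place at 0.
484 hashes to 1; slot 1 is free -> place at 1.
959 hashes to 0; 0,1 taken -> place at 4.
504 hashes to 0; 0,1,4 taken -> place at 2.
Table: [840, 484, 504, -, 959, -, -]

2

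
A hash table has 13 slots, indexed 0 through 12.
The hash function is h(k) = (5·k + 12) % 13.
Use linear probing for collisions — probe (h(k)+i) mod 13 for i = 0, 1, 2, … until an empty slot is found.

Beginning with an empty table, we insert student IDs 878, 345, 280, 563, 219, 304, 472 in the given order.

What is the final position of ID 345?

9

878 hashes to 8; slot 8 is free → place at 8.
345 hashes to 8; 8 taken → place at 9.
280 hashes to 8; 8,9 taken → place at 10.
563 hashes to 6; slot 6 is free → place at 6.
219 hashes to 2; slot 2 is free → place at 2.
304 hashes to 11; slot 11 is free → place at 11.
472 hashes to 6; 6 taken → place at 7.
Table: [∅, ∅, 219, ∅, ∅, ∅, 563, 472, 878, 345, 280, 304, ∅]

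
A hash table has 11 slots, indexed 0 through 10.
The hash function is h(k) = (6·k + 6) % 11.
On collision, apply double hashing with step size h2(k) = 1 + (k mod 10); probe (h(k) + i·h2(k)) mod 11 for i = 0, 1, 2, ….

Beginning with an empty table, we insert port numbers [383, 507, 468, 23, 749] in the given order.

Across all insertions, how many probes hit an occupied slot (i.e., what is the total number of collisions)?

383: h=5 → slot 5
507: h=1 → slot 1
468: h=9 → slot 9
23: h=1, h2=4, probe 1,5,9,2 → slot 2
749: h=1, h2=10, probe 1,0 → slot 0
Table: [749, 507, 23, -, -, 383, -, -, -, 468, -]

4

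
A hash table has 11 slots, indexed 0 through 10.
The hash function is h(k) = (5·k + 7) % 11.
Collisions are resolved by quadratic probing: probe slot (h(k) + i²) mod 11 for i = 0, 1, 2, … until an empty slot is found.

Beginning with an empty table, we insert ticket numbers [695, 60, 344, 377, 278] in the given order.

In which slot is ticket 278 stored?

695 hashes to 6; slot 6 is free -> place at 6.
60 hashes to 10; slot 10 is free -> place at 10.
344 hashes to 0; slot 0 is free -> place at 0.
377 hashes to 0; 0 taken -> place at 1.
278 hashes to 0; 0,1 taken -> place at 4.
Table: [344, 377, ., ., 278, ., 695, ., ., ., 60]

4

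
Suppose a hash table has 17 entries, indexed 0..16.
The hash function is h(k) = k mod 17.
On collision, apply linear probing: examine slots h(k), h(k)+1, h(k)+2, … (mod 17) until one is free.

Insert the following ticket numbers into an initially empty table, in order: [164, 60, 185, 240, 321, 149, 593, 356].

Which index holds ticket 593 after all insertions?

0

164 hashes to 11; slot 11 is free -> place at 11.
60 hashes to 9; slot 9 is free -> place at 9.
185 hashes to 15; slot 15 is free -> place at 15.
240 hashes to 2; slot 2 is free -> place at 2.
321 hashes to 15; 15 taken -> place at 16.
149 hashes to 13; slot 13 is free -> place at 13.
593 hashes to 15; 15,16 taken -> place at 0.
356 hashes to 16; 16,0 taken -> place at 1.
Table: [593, 356, 240, _, _, _, _, _, _, 60, _, 164, _, 149, _, 185, 321]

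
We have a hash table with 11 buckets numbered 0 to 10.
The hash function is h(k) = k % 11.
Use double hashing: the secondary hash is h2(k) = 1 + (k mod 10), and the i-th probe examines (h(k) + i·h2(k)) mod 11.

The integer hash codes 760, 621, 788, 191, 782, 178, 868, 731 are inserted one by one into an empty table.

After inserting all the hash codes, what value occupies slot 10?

782

760 hashes to 1; slot 1 is free → place at 1.
621 hashes to 5; slot 5 is free → place at 5.
788 hashes to 7; slot 7 is free → place at 7.
191 hashes to 4; slot 4 is free → place at 4.
782 hashes to 1, h2=3; 1,4,7 taken → place at 10.
178 hashes to 2; slot 2 is free → place at 2.
868 hashes to 10, h2=9; 10 taken → place at 8.
731 hashes to 5, h2=2; 5,7 taken → place at 9.
Table: [—, 760, 178, —, 191, 621, —, 788, 868, 731, 782]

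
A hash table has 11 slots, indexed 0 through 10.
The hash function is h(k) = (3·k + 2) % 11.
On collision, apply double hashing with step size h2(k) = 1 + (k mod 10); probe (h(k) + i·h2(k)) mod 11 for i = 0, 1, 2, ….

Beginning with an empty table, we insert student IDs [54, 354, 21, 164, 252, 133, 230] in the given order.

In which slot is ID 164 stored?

4

Insert 54: h=10, slot 10 empty -> index 10.
Insert 354: h=8, slot 8 empty -> index 8.
Insert 21: h=10, h2=2, slot 10 occupied -> index 1.
Insert 164: h=10, h2=5, slot 10 occupied -> index 4.
Insert 252: h=10, h2=3, slot 10 occupied -> index 2.
Insert 133: h=5, slot 5 empty -> index 5.
Insert 230: h=10, h2=1, slot 10 occupied -> index 0.
Table: [230, 21, 252, _, 164, 133, _, _, 354, _, 54]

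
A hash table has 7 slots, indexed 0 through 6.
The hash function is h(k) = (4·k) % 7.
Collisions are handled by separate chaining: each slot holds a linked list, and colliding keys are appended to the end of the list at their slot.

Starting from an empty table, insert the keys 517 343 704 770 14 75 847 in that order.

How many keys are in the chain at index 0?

Insert 517: h=3, bucket 3 empty -> new chain.
Insert 343: h=0, bucket 0 empty -> new chain.
Insert 704: h=2, bucket 2 empty -> new chain.
Insert 770: h=0, bucket 0 nonempty -> append to chain.
Insert 14: h=0, bucket 0 nonempty -> append to chain.
Insert 75: h=6, bucket 6 empty -> new chain.
Insert 847: h=0, bucket 0 nonempty -> append to chain.
Final buckets:
0: 343 -> 770 -> 14 -> 847
1: -
2: 704
3: 517
4: -
5: -
6: 75

4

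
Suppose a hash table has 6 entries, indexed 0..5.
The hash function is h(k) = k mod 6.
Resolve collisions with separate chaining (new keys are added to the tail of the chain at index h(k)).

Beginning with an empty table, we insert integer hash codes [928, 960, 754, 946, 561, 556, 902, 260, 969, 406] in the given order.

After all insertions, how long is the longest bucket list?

5

928 -> bucket 4
960 -> bucket 0
754 -> bucket 4 (collision)
946 -> bucket 4 (collision)
561 -> bucket 3
556 -> bucket 4 (collision)
902 -> bucket 2
260 -> bucket 2 (collision)
969 -> bucket 3 (collision)
406 -> bucket 4 (collision)
Final buckets:
0: 960
1: —
2: 902 -> 260
3: 561 -> 969
4: 928 -> 754 -> 946 -> 556 -> 406
5: —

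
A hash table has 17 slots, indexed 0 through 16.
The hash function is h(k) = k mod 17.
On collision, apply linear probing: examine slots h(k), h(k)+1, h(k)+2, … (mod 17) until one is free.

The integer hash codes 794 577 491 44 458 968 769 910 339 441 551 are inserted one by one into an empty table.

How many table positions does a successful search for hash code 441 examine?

5

794: h=12 => slot 12
577: h=16 => slot 16
491: h=15 => slot 15
44: h=10 => slot 10
458: h=16, probe 16,0 => slot 0
968: h=16, probe 16,0,1 => slot 1
769: h=4 => slot 4
910: h=9 => slot 9
339: h=16, probe 16,0,1,2 => slot 2
441: h=16, probe 16,0,1,2,3 => slot 3
551: h=7 => slot 7
Table: [458, 968, 339, 441, 769, ∅, ∅, 551, ∅, 910, 44, ∅, 794, ∅, ∅, 491, 577]
Lookup 441: h=16, probe 16,0,1,2,3 → found at 3.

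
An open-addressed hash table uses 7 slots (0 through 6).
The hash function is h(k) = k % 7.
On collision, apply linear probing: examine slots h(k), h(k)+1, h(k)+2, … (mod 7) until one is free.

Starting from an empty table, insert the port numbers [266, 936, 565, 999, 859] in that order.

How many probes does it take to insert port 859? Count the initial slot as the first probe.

Insert 266: h=0, slot 0 empty => index 0.
Insert 936: h=5, slot 5 empty => index 5.
Insert 565: h=5, slot 5 occupied => index 6.
Insert 999: h=5, slots 5,6,0 occupied => index 1.
Insert 859: h=5, slots 5,6,0,1 occupied => index 2.
Table: [266, 999, 859, ∅, ∅, 936, 565]

5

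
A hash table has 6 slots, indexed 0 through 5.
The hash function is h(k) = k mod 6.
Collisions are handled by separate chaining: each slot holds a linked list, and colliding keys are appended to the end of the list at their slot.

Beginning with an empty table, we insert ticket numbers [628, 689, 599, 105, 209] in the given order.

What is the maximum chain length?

628 -> bucket 4
689 -> bucket 5
599 -> bucket 5 (collision)
105 -> bucket 3
209 -> bucket 5 (collision)
Final buckets:
0: _
1: _
2: _
3: 105
4: 628
5: 689 -> 599 -> 209

3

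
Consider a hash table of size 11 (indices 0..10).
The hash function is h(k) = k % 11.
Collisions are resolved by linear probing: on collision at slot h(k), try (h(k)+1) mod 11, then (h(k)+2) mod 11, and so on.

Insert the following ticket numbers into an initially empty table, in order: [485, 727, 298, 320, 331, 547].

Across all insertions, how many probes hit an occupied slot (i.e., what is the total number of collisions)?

10

485 hashes to 1; slot 1 is free → place at 1.
727 hashes to 1; 1 taken → place at 2.
298 hashes to 1; 1,2 taken → place at 3.
320 hashes to 1; 1,2,3 taken → place at 4.
331 hashes to 1; 1,2,3,4 taken → place at 5.
547 hashes to 8; slot 8 is free → place at 8.
Table: [-, 485, 727, 298, 320, 331, -, -, 547, -, -]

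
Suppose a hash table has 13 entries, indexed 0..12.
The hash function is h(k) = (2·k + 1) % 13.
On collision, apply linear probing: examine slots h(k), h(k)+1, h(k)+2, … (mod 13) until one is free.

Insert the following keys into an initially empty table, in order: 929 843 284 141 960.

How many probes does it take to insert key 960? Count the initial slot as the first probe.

929: h=0 => slot 0
843: h=10 => slot 10
284: h=10, probe 10,11 => slot 11
141: h=10, probe 10,11,12 => slot 12
960: h=10, probe 10,11,12,0,1 => slot 1
Table: [929, 960, —, —, —, —, —, —, —, —, 843, 284, 141]

5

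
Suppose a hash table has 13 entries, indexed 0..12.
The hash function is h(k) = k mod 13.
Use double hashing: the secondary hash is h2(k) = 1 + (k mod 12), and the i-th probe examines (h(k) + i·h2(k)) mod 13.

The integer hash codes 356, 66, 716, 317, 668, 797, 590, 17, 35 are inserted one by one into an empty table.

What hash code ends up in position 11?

Insert 356: h=5, slot 5 empty -> index 5.
Insert 66: h=1, slot 1 empty -> index 1.
Insert 716: h=1, h2=9, slot 1 occupied -> index 10.
Insert 317: h=5, h2=6, slot 5 occupied -> index 11.
Insert 668: h=5, h2=9, slots 5,1,10 occupied -> index 6.
Insert 797: h=4, slot 4 empty -> index 4.
Insert 590: h=5, h2=3, slot 5 occupied -> index 8.
Insert 17: h=4, h2=6, slots 4,10 occupied -> index 3.
Insert 35: h=9, slot 9 empty -> index 9.
Table: [-, 66, -, 17, 797, 356, 668, -, 590, 35, 716, 317, -]

317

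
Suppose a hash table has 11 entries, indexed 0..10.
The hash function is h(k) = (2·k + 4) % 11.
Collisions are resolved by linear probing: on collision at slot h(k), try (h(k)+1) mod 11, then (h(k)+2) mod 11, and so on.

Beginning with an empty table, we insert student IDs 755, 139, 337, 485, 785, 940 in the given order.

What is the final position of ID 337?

755: h=7 → slot 7
139: h=7, probe 7,8 → slot 8
337: h=7, probe 7,8,9 → slot 9
485: h=6 → slot 6
785: h=1 → slot 1
940: h=3 → slot 3
Table: [_, 785, _, 940, _, _, 485, 755, 139, 337, _]

9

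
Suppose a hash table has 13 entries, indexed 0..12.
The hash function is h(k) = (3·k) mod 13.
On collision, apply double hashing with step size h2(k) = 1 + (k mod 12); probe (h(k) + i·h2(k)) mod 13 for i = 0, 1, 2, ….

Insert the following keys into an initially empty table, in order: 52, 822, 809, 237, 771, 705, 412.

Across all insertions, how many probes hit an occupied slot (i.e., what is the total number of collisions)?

52 hashes to 0; slot 0 is free → place at 0.
822 hashes to 9; slot 9 is free → place at 9.
809 hashes to 9, h2=6; 9 taken → place at 2.
237 hashes to 9, h2=10; 9 taken → place at 6.
771 hashes to 12; slot 12 is free → place at 12.
705 hashes to 9, h2=10; 9,6 taken → place at 3.
412 hashes to 1; slot 1 is free → place at 1.
Table: [52, 412, 809, 705, -, -, 237, -, -, 822, -, -, 771]

4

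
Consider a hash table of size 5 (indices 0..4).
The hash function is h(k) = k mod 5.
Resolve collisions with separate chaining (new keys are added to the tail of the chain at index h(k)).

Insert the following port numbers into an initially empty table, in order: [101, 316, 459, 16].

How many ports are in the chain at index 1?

Insert 101: h=1, bucket 1 empty → new chain.
Insert 316: h=1, bucket 1 nonempty → append to chain.
Insert 459: h=4, bucket 4 empty → new chain.
Insert 16: h=1, bucket 1 nonempty → append to chain.
Final buckets:
0: .
1: 101 -> 316 -> 16
2: .
3: .
4: 459

3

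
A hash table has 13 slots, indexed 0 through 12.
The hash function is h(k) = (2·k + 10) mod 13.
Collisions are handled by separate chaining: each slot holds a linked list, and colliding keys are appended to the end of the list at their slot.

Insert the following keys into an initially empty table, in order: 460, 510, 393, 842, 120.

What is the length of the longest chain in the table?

460 → bucket 7
510 → bucket 3
393 → bucket 3 (collision)
842 → bucket 4
120 → bucket 3 (collision)
Final buckets:
0: —
1: —
2: —
3: 510 -> 393 -> 120
4: 842
5: —
6: —
7: 460
8: —
9: —
10: —
11: —
12: —

3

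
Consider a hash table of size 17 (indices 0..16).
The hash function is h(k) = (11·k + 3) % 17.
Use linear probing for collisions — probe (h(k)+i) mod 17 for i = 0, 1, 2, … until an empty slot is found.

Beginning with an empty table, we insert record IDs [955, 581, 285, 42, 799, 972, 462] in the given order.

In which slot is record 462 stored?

7

955 hashes to 2; slot 2 is free => place at 2.
581 hashes to 2; 2 taken => place at 3.
285 hashes to 10; slot 10 is free => place at 10.
42 hashes to 6; slot 6 is free => place at 6.
799 hashes to 3; 3 taken => place at 4.
972 hashes to 2; 2,3,4 taken => place at 5.
462 hashes to 2; 2,3,4,5,6 taken => place at 7.
Table: [_, _, 955, 581, 799, 972, 42, 462, _, _, 285, _, _, _, _, _, _]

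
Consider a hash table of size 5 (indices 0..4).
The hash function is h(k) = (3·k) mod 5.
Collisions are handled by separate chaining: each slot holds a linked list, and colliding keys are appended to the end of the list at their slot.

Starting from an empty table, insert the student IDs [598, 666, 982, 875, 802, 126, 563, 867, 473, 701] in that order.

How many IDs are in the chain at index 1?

3

Insert 598: h=4, bucket 4 empty → new chain.
Insert 666: h=3, bucket 3 empty → new chain.
Insert 982: h=1, bucket 1 empty → new chain.
Insert 875: h=0, bucket 0 empty → new chain.
Insert 802: h=1, bucket 1 nonempty → append to chain.
Insert 126: h=3, bucket 3 nonempty → append to chain.
Insert 563: h=4, bucket 4 nonempty → append to chain.
Insert 867: h=1, bucket 1 nonempty → append to chain.
Insert 473: h=4, bucket 4 nonempty → append to chain.
Insert 701: h=3, bucket 3 nonempty → append to chain.
Final buckets:
0: 875
1: 982 -> 802 -> 867
2: .
3: 666 -> 126 -> 701
4: 598 -> 563 -> 473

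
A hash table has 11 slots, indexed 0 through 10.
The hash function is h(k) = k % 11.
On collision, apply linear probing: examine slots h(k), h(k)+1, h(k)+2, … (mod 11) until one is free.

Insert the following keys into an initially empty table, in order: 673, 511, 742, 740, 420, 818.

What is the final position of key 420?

Insert 673: h=2, slot 2 empty => index 2.
Insert 511: h=5, slot 5 empty => index 5.
Insert 742: h=5, slot 5 occupied => index 6.
Insert 740: h=3, slot 3 empty => index 3.
Insert 420: h=2, slots 2,3 occupied => index 4.
Insert 818: h=4, slots 4,5,6 occupied => index 7.
Table: [_, _, 673, 740, 420, 511, 742, 818, _, _, _]

4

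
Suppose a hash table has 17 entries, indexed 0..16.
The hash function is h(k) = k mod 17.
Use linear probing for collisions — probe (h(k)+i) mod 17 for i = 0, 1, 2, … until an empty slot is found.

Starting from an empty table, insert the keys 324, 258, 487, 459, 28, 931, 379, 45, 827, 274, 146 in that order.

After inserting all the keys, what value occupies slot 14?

45

324 hashes to 1; slot 1 is free -> place at 1.
258 hashes to 3; slot 3 is free -> place at 3.
487 hashes to 11; slot 11 is free -> place at 11.
459 hashes to 0; slot 0 is free -> place at 0.
28 hashes to 11; 11 taken -> place at 12.
931 hashes to 13; slot 13 is free -> place at 13.
379 hashes to 5; slot 5 is free -> place at 5.
45 hashes to 11; 11,12,13 taken -> place at 14.
827 hashes to 11; 11,12,13,14 taken -> place at 15.
274 hashes to 2; slot 2 is free -> place at 2.
146 hashes to 10; slot 10 is free -> place at 10.
Table: [459, 324, 274, 258, —, 379, —, —, —, —, 146, 487, 28, 931, 45, 827, —]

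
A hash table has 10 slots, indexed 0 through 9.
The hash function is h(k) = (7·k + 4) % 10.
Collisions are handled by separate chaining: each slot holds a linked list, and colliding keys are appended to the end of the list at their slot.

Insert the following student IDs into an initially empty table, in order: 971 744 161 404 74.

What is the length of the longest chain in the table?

3

971 -> bucket 1
744 -> bucket 2
161 -> bucket 1 (collision)
404 -> bucket 2 (collision)
74 -> bucket 2 (collision)
Final buckets:
0: ∅
1: 971 -> 161
2: 744 -> 404 -> 74
3: ∅
4: ∅
5: ∅
6: ∅
7: ∅
8: ∅
9: ∅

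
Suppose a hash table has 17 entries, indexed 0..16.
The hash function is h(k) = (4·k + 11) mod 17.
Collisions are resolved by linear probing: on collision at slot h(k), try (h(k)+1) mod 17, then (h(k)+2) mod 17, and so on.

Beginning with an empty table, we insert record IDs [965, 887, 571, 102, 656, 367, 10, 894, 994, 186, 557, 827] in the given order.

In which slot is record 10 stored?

3

965: h=12 -> slot 12
887: h=6 -> slot 6
571: h=0 -> slot 0
102: h=11 -> slot 11
656: h=0, probe 0,1 -> slot 1
367: h=0, probe 0,1,2 -> slot 2
10: h=0, probe 0,1,2,3 -> slot 3
894: h=0, probe 0,1,2,3,4 -> slot 4
994: h=9 -> slot 9
186: h=7 -> slot 7
557: h=12, probe 12,13 -> slot 13
827: h=4, probe 4,5 -> slot 5
Table: [571, 656, 367, 10, 894, 827, 887, 186, —, 994, —, 102, 965, 557, —, —, —]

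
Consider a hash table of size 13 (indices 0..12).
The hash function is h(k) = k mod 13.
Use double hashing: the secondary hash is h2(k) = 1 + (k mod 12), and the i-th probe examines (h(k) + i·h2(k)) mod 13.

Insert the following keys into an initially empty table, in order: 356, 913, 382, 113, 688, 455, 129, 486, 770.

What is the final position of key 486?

356: h=5 -> slot 5
913: h=3 -> slot 3
382: h=5, h2=11, probe 5,3,1 -> slot 1
113: h=9 -> slot 9
688: h=12 -> slot 12
455: h=0 -> slot 0
129: h=12, h2=10, probe 12,9,6 -> slot 6
486: h=5, h2=7, probe 5,12,6,0,7 -> slot 7
770: h=3, h2=3, probe 3,6,9,12,2 -> slot 2
Table: [455, 382, 770, 913, ., 356, 129, 486, ., 113, ., ., 688]

7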